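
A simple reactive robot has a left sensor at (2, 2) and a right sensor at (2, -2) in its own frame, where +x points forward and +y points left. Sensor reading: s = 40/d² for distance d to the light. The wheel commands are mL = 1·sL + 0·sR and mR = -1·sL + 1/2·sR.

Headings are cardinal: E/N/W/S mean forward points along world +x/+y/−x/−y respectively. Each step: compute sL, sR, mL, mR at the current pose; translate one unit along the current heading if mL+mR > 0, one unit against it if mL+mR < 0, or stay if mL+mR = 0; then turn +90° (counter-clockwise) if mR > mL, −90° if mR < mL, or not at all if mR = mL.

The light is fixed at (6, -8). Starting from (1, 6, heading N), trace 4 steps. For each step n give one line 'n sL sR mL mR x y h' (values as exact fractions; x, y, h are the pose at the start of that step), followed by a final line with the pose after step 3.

n=0: pose=(1,6,N); sL=8/61, sR=8/53; mL=8/61, mR=-180/3233; mL+mR=4/53 → advance +1; mR−mL=-604/3233 → turn -1·90°
n=1: pose=(1,7,E); sL=20/149, sR=20/89; mL=20/149, mR=-290/13261; mL+mR=10/89 → advance +1; mR−mL=-2070/13261 → turn -1·90°
n=2: pose=(2,7,S); sL=40/173, sR=8/41; mL=40/173, mR=-948/7093; mL+mR=4/41 → advance +1; mR−mL=-2588/7093 → turn -1·90°
n=3: pose=(2,6,W); sL=2/9, sR=10/73; mL=2/9, mR=-101/657; mL+mR=5/73 → advance +1; mR−mL=-247/657 → turn -1·90°

0 8/61 8/53 8/61 -180/3233 1 6 N
1 20/149 20/89 20/149 -290/13261 1 7 E
2 40/173 8/41 40/173 -948/7093 2 7 S
3 2/9 10/73 2/9 -101/657 2 6 W
final 1 6 N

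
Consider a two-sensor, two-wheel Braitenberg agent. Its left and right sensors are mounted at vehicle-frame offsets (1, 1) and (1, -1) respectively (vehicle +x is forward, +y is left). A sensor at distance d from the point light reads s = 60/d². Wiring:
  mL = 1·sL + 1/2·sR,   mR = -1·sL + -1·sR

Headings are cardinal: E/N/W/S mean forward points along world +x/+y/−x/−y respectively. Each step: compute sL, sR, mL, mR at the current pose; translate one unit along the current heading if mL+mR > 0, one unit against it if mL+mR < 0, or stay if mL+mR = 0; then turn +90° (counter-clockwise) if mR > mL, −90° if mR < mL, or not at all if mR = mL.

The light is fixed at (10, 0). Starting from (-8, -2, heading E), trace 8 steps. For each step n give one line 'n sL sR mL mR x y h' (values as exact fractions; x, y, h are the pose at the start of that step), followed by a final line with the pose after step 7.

n=0: pose=(-8,-2,E); sL=6/29, sR=30/149; mL=1329/4321, mR=-1764/4321; mL+mR=-15/149 → advance -1; mR−mL=-3093/4321 → turn -1·90°
n=1: pose=(-9,-2,S); sL=20/111, sR=60/409; mL=11510/45399, mR=-14840/45399; mL+mR=-30/409 → advance -1; mR−mL=-26350/45399 → turn -1·90°
n=2: pose=(-9,-1,W); sL=15/101, sR=3/20; mL=903/4040, mR=-603/2020; mL+mR=-3/40 → advance -1; mR−mL=-2109/4040 → turn -1·90°
n=3: pose=(-8,-1,N); sL=60/361, sR=60/289; mL=28170/104329, mR=-39000/104329; mL+mR=-30/289 → advance -1; mR−mL=-67170/104329 → turn -1·90°
n=4: pose=(-8,-2,E); sL=6/29, sR=30/149; mL=1329/4321, mR=-1764/4321; mL+mR=-15/149 → advance -1; mR−mL=-3093/4321 → turn -1·90°
n=5: pose=(-9,-2,S); sL=20/111, sR=60/409; mL=11510/45399, mR=-14840/45399; mL+mR=-30/409 → advance -1; mR−mL=-26350/45399 → turn -1·90°
n=6: pose=(-9,-1,W); sL=15/101, sR=3/20; mL=903/4040, mR=-603/2020; mL+mR=-3/40 → advance -1; mR−mL=-2109/4040 → turn -1·90°
n=7: pose=(-8,-1,N); sL=60/361, sR=60/289; mL=28170/104329, mR=-39000/104329; mL+mR=-30/289 → advance -1; mR−mL=-67170/104329 → turn -1·90°

0 6/29 30/149 1329/4321 -1764/4321 -8 -2 E
1 20/111 60/409 11510/45399 -14840/45399 -9 -2 S
2 15/101 3/20 903/4040 -603/2020 -9 -1 W
3 60/361 60/289 28170/104329 -39000/104329 -8 -1 N
4 6/29 30/149 1329/4321 -1764/4321 -8 -2 E
5 20/111 60/409 11510/45399 -14840/45399 -9 -2 S
6 15/101 3/20 903/4040 -603/2020 -9 -1 W
7 60/361 60/289 28170/104329 -39000/104329 -8 -1 N
final -8 -2 E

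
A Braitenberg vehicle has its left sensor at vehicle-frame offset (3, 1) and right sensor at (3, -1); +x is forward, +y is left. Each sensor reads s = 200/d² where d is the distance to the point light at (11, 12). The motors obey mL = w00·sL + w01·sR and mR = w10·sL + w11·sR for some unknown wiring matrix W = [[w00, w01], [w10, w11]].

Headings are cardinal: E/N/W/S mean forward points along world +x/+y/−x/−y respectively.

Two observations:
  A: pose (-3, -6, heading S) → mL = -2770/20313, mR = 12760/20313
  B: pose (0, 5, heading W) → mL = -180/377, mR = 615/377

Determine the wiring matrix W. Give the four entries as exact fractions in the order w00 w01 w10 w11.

obs A: pose=(-3,-6,S) → sL=20/61, sR=100/333, mL=-2770/20313, mR=12760/20313
obs B: pose=(0,5,W) → sL=10/13, sR=25/29, mL=-180/377, mR=615/377
sensor matrix S = [[20/61, 100/333], [10/13, 25/29]]; det S = 395500/7658001
solve [mL_A; mL_B] = S·[w00; w01] and [mR_A; mR_B] = S·[w10; w11]:
  w00 = 1/2, w01 = -1, w10 = 1, w11 = 1

1/2 -1 1 1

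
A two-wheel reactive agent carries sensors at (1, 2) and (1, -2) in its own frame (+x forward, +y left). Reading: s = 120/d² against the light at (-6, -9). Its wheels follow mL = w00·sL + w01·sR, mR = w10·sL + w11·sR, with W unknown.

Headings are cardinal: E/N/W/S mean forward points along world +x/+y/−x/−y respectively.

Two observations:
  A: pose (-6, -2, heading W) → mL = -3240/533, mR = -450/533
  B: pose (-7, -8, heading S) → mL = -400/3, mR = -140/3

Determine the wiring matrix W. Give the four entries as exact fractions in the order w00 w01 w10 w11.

obs A: pose=(-6,-2,W) → sL=60/13, sR=60/41, mL=-3240/533, mR=-450/533
obs B: pose=(-7,-8,S) → sL=120, sR=40/3, mL=-400/3, mR=-140/3
sensor matrix S = [[60/13, 60/41], [120, 40/3]]; det S = -60800/533
solve [mL_A; mL_B] = S·[w00; w01] and [mR_A; mR_B] = S·[w10; w11]:
  w00 = -1, w01 = -1, w10 = -1/2, w11 = 1

-1 -1 -1/2 1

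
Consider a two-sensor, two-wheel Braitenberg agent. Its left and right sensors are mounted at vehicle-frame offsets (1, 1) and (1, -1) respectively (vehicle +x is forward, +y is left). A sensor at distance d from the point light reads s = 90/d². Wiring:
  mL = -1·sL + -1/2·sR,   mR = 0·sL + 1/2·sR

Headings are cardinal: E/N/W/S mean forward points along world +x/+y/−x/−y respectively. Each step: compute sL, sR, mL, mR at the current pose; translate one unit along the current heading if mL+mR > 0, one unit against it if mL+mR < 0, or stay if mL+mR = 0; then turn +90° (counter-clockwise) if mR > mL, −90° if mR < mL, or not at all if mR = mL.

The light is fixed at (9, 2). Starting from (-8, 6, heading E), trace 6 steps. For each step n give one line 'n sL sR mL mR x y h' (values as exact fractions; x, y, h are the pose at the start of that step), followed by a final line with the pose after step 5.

n=0: pose=(-8,6,E); sL=90/281, sR=18/53; mL=-7299/14893, mR=9/53; mL+mR=-90/281 → advance -1; mR−mL=9828/14893 → turn +1·90°
n=1: pose=(-9,6,N); sL=45/193, sR=45/157; mL=-22815/60602, mR=45/314; mL+mR=-45/193 → advance -1; mR−mL=15750/30301 → turn +1·90°
n=2: pose=(-9,5,W); sL=18/73, sR=90/377; mL=-10071/27521, mR=45/377; mL+mR=-18/73 → advance -1; mR−mL=13356/27521 → turn +1·90°
n=3: pose=(-8,5,S); sL=9/26, sR=45/164; mL=-2061/4264, mR=45/328; mL+mR=-9/26 → advance -1; mR−mL=1323/2132 → turn +1·90°
n=4: pose=(-8,6,E); sL=90/281, sR=18/53; mL=-7299/14893, mR=9/53; mL+mR=-90/281 → advance -1; mR−mL=9828/14893 → turn +1·90°
n=5: pose=(-9,6,N); sL=45/193, sR=45/157; mL=-22815/60602, mR=45/314; mL+mR=-45/193 → advance -1; mR−mL=15750/30301 → turn +1·90°

0 90/281 18/53 -7299/14893 9/53 -8 6 E
1 45/193 45/157 -22815/60602 45/314 -9 6 N
2 18/73 90/377 -10071/27521 45/377 -9 5 W
3 9/26 45/164 -2061/4264 45/328 -8 5 S
4 90/281 18/53 -7299/14893 9/53 -8 6 E
5 45/193 45/157 -22815/60602 45/314 -9 6 N
final -9 5 W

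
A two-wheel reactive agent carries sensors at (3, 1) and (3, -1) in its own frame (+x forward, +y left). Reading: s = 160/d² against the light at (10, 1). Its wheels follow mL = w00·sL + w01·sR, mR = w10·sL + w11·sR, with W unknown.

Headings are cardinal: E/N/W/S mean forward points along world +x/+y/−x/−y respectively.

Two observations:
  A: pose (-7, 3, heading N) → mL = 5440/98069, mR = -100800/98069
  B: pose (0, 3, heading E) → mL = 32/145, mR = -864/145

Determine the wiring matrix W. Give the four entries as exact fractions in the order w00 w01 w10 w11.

-1/2 1/2 -1 -1

obs A: pose=(-7,3,N) → sL=160/349, sR=160/281, mL=5440/98069, mR=-100800/98069
obs B: pose=(0,3,E) → sL=80/29, sR=16/5, mL=32/145, mR=-864/145
sensor matrix S = [[160/349, 160/281], [80/29, 16/5]]; det S = -294912/2844001
solve [mL_A; mL_B] = S·[w00; w01] and [mR_A; mR_B] = S·[w10; w11]:
  w00 = -1/2, w01 = 1/2, w10 = -1, w11 = -1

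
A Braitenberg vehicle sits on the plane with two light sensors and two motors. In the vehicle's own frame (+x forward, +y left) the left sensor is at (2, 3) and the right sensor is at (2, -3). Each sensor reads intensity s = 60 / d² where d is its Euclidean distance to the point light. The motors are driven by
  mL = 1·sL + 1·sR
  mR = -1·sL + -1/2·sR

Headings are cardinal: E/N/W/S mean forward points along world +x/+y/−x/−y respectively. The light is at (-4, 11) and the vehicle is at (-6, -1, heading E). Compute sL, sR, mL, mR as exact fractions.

left sensor world pos  = (-4, 2); dL² = 81
right sensor world pos = (-4, -4); dR² = 225
sL = 60/81 = 20/27
sR = 60/225 = 4/15
mL = 1·sL + 1·sR = 136/135
mR = -1·sL + -1/2·sR = -118/135

20/27 4/15 136/135 -118/135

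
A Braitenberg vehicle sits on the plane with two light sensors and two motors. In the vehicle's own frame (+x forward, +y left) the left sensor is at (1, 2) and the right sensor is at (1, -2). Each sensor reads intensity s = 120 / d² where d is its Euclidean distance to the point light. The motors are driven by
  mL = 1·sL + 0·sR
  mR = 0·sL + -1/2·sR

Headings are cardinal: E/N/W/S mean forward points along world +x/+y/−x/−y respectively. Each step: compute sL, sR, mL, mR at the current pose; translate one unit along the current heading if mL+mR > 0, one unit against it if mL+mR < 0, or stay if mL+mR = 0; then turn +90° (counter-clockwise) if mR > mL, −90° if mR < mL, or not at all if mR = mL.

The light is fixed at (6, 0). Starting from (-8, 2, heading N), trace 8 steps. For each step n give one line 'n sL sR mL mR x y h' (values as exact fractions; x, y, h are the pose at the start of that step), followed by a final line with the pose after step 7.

n=0: pose=(-8,2,N); sL=24/53, sR=40/51; mL=24/53, mR=-20/51; mL+mR=164/2703 → advance +1; mR−mL=-2284/2703 → turn -1·90°
n=1: pose=(-8,3,E); sL=60/97, sR=12/17; mL=60/97, mR=-6/17; mL+mR=438/1649 → advance +1; mR−mL=-1602/1649 → turn -1·90°
n=2: pose=(-7,3,S); sL=24/25, sR=120/229; mL=24/25, mR=-60/229; mL+mR=3996/5725 → advance +1; mR−mL=-6996/5725 → turn -1·90°
n=3: pose=(-7,2,W); sL=30/49, sR=30/53; mL=30/49, mR=-15/53; mL+mR=855/2597 → advance +1; mR−mL=-2325/2597 → turn -1·90°
n=4: pose=(-8,2,N); sL=24/53, sR=40/51; mL=24/53, mR=-20/51; mL+mR=164/2703 → advance +1; mR−mL=-2284/2703 → turn -1·90°
n=5: pose=(-8,3,E); sL=60/97, sR=12/17; mL=60/97, mR=-6/17; mL+mR=438/1649 → advance +1; mR−mL=-1602/1649 → turn -1·90°
n=6: pose=(-7,3,S); sL=24/25, sR=120/229; mL=24/25, mR=-60/229; mL+mR=3996/5725 → advance +1; mR−mL=-6996/5725 → turn -1·90°
n=7: pose=(-7,2,W); sL=30/49, sR=30/53; mL=30/49, mR=-15/53; mL+mR=855/2597 → advance +1; mR−mL=-2325/2597 → turn -1·90°

0 24/53 40/51 24/53 -20/51 -8 2 N
1 60/97 12/17 60/97 -6/17 -8 3 E
2 24/25 120/229 24/25 -60/229 -7 3 S
3 30/49 30/53 30/49 -15/53 -7 2 W
4 24/53 40/51 24/53 -20/51 -8 2 N
5 60/97 12/17 60/97 -6/17 -8 3 E
6 24/25 120/229 24/25 -60/229 -7 3 S
7 30/49 30/53 30/49 -15/53 -7 2 W
final -8 2 N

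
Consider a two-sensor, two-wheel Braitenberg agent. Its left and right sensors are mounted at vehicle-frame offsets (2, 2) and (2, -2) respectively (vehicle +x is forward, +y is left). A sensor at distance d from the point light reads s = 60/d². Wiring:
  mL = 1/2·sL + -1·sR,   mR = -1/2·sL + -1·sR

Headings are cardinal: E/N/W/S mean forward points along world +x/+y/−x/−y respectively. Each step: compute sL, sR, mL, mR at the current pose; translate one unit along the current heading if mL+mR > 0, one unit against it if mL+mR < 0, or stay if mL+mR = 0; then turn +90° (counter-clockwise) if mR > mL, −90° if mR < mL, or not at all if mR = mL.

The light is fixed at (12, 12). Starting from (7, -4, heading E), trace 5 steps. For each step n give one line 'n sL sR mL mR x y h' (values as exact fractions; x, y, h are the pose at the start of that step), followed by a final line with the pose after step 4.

n=0: pose=(7,-4,E); sL=12/41, sR=20/111; mL=-154/4551, mR=-1486/4551; mL+mR=-40/111 → advance -1; mR−mL=-12/41 → turn -1·90°
n=1: pose=(6,-4,S); sL=3/17, sR=15/97; mL=-219/3298, mR=-801/3298; mL+mR=-30/97 → advance -1; mR−mL=-3/17 → turn -1·90°
n=2: pose=(6,-3,W); sL=60/353, sR=60/233; mL=-14190/82249, mR=-28170/82249; mL+mR=-120/233 → advance -1; mR−mL=-60/353 → turn -1·90°
n=3: pose=(7,-3,N); sL=30/109, sR=30/89; mL=-1935/9701, mR=-4605/9701; mL+mR=-60/89 → advance -1; mR−mL=-30/109 → turn -1·90°
n=4: pose=(7,-4,E); sL=12/41, sR=20/111; mL=-154/4551, mR=-1486/4551; mL+mR=-40/111 → advance -1; mR−mL=-12/41 → turn -1·90°

0 12/41 20/111 -154/4551 -1486/4551 7 -4 E
1 3/17 15/97 -219/3298 -801/3298 6 -4 S
2 60/353 60/233 -14190/82249 -28170/82249 6 -3 W
3 30/109 30/89 -1935/9701 -4605/9701 7 -3 N
4 12/41 20/111 -154/4551 -1486/4551 7 -4 E
final 6 -4 S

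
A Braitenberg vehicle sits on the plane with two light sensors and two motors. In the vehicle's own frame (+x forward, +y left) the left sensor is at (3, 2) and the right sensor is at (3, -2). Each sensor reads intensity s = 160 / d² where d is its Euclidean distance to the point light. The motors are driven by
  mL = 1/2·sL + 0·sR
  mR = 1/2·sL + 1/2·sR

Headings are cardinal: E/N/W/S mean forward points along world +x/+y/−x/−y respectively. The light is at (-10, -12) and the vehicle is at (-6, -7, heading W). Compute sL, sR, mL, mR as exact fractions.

16 16/5 8 48/5

left sensor world pos  = (-9, -9); dL² = 10
right sensor world pos = (-9, -5); dR² = 50
sL = 160/10 = 16
sR = 160/50 = 16/5
mL = 1/2·sL + 0·sR = 8
mR = 1/2·sL + 1/2·sR = 48/5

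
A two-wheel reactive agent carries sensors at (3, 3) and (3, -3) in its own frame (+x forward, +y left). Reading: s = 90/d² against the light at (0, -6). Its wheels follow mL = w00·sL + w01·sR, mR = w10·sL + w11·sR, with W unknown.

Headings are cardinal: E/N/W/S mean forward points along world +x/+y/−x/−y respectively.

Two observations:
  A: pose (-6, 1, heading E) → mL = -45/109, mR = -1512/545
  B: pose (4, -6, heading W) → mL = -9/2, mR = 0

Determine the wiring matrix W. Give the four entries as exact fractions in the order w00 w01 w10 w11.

-1/2 0 1 -1

obs A: pose=(-6,1,E) → sL=90/109, sR=18/5, mL=-45/109, mR=-1512/545
obs B: pose=(4,-6,W) → sL=9, sR=9, mL=-9/2, mR=0
sensor matrix S = [[90/109, 18/5], [9, 9]]; det S = -13608/545
solve [mL_A; mL_B] = S·[w00; w01] and [mR_A; mR_B] = S·[w10; w11]:
  w00 = -1/2, w01 = 0, w10 = 1, w11 = -1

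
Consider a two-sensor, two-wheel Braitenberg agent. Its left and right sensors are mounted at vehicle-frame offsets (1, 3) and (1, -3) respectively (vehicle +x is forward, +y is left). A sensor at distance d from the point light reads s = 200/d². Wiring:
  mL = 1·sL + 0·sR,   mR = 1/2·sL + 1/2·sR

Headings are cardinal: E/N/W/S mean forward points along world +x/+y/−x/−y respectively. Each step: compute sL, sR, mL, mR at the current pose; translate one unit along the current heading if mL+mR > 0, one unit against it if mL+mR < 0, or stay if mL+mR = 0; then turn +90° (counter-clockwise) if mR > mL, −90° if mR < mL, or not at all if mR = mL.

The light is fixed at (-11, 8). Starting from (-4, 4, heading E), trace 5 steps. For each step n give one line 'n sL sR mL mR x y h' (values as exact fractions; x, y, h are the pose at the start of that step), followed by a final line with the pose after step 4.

0 40/13 200/113 40/13 3560/1469 -4 4 E
1 100/73 4 100/73 196/73 -3 4 S
2 40/17 40/29 40/17 920/493 -3 3 E
3 10/9 25/9 10/9 35/18 -2 3 S
4 200/109 200/181 200/109 29000/19729 -2 2 E
final -1 2 S

n=0: pose=(-4,4,E); sL=40/13, sR=200/113; mL=40/13, mR=3560/1469; mL+mR=8080/1469 → advance +1; mR−mL=-960/1469 → turn -1·90°
n=1: pose=(-3,4,S); sL=100/73, sR=4; mL=100/73, mR=196/73; mL+mR=296/73 → advance +1; mR−mL=96/73 → turn +1·90°
n=2: pose=(-3,3,E); sL=40/17, sR=40/29; mL=40/17, mR=920/493; mL+mR=2080/493 → advance +1; mR−mL=-240/493 → turn -1·90°
n=3: pose=(-2,3,S); sL=10/9, sR=25/9; mL=10/9, mR=35/18; mL+mR=55/18 → advance +1; mR−mL=5/6 → turn +1·90°
n=4: pose=(-2,2,E); sL=200/109, sR=200/181; mL=200/109, mR=29000/19729; mL+mR=65200/19729 → advance +1; mR−mL=-7200/19729 → turn -1·90°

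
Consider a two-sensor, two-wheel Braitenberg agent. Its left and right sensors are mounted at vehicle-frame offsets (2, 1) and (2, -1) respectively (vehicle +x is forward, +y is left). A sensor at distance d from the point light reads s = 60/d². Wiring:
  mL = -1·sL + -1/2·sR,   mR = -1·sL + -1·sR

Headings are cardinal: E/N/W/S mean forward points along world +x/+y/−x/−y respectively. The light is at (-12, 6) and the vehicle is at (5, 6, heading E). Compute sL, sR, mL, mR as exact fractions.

left sensor world pos  = (7, 7); dL² = 362
right sensor world pos = (7, 5); dR² = 362
sL = 60/362 = 30/181
sR = 60/362 = 30/181
mL = -1·sL + -1/2·sR = -45/181
mR = -1·sL + -1·sR = -60/181

30/181 30/181 -45/181 -60/181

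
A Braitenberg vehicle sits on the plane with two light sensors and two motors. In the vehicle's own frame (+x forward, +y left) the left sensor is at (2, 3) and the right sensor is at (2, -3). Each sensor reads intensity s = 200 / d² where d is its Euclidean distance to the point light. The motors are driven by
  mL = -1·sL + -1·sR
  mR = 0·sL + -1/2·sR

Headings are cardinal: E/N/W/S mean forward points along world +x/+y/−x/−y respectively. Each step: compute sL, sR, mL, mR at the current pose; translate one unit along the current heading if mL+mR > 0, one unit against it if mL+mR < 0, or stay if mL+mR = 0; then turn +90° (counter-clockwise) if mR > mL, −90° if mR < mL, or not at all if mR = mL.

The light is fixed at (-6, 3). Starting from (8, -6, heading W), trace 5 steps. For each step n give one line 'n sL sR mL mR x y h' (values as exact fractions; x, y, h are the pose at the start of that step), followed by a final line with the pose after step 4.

0 25/36 10/9 -65/36 -5/9 8 -6 W
1 40/89 40/53 -5680/4717 -20/53 9 -6 S
2 100/157 20/41 -7240/6437 -10/41 9 -5 E
3 200/157 8/13 -3856/2041 -4/13 8 -5 N
4 25/36 10/9 -65/36 -5/9 8 -6 W
final 9 -6 S

n=0: pose=(8,-6,W); sL=25/36, sR=10/9; mL=-65/36, mR=-5/9; mL+mR=-85/36 → advance -1; mR−mL=5/4 → turn +1·90°
n=1: pose=(9,-6,S); sL=40/89, sR=40/53; mL=-5680/4717, mR=-20/53; mL+mR=-7460/4717 → advance -1; mR−mL=3900/4717 → turn +1·90°
n=2: pose=(9,-5,E); sL=100/157, sR=20/41; mL=-7240/6437, mR=-10/41; mL+mR=-8810/6437 → advance -1; mR−mL=5670/6437 → turn +1·90°
n=3: pose=(8,-5,N); sL=200/157, sR=8/13; mL=-3856/2041, mR=-4/13; mL+mR=-4484/2041 → advance -1; mR−mL=3228/2041 → turn +1·90°
n=4: pose=(8,-6,W); sL=25/36, sR=10/9; mL=-65/36, mR=-5/9; mL+mR=-85/36 → advance -1; mR−mL=5/4 → turn +1·90°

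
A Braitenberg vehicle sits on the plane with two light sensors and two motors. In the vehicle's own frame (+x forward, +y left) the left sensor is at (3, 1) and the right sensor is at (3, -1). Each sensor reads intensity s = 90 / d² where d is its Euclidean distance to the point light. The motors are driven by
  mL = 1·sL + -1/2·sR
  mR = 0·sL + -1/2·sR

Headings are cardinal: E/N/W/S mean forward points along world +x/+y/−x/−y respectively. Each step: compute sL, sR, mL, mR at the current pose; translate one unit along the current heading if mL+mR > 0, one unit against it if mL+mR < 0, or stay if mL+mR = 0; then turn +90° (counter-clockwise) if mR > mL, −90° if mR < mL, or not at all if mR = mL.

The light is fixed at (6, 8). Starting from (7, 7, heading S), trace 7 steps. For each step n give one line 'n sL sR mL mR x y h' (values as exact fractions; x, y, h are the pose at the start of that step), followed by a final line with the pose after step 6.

0 9/2 45/8 27/16 -45/16 7 7 S
1 18 18 9 -9 7 8 W
2 10 90/13 85/13 -45/13 7 8 N
3 9/2 45/8 27/16 -45/16 7 9 E
4 18 18 9 -9 6 9 S
5 10 90/13 85/13 -45/13 6 9 W
6 9/2 45/8 27/16 -45/16 5 9 N
final 5 8 E

n=0: pose=(7,7,S); sL=9/2, sR=45/8; mL=27/16, mR=-45/16; mL+mR=-9/8 → advance -1; mR−mL=-9/2 → turn -1·90°
n=1: pose=(7,8,W); sL=18, sR=18; mL=9, mR=-9; mL+mR=0 → advance +0; mR−mL=-18 → turn -1·90°
n=2: pose=(7,8,N); sL=10, sR=90/13; mL=85/13, mR=-45/13; mL+mR=40/13 → advance +1; mR−mL=-10 → turn -1·90°
n=3: pose=(7,9,E); sL=9/2, sR=45/8; mL=27/16, mR=-45/16; mL+mR=-9/8 → advance -1; mR−mL=-9/2 → turn -1·90°
n=4: pose=(6,9,S); sL=18, sR=18; mL=9, mR=-9; mL+mR=0 → advance +0; mR−mL=-18 → turn -1·90°
n=5: pose=(6,9,W); sL=10, sR=90/13; mL=85/13, mR=-45/13; mL+mR=40/13 → advance +1; mR−mL=-10 → turn -1·90°
n=6: pose=(5,9,N); sL=9/2, sR=45/8; mL=27/16, mR=-45/16; mL+mR=-9/8 → advance -1; mR−mL=-9/2 → turn -1·90°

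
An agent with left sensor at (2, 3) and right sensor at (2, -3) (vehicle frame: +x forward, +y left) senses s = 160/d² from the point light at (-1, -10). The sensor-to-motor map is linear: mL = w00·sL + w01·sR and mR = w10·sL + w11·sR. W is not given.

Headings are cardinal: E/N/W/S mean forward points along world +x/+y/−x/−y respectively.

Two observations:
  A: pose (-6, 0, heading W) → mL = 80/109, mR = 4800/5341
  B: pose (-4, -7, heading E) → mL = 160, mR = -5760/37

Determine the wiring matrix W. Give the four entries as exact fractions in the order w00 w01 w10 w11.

0 1 1 -1

obs A: pose=(-6,0,W) → sL=80/49, sR=80/109, mL=80/109, mR=4800/5341
obs B: pose=(-4,-7,E) → sL=160/37, sR=160, mL=160, mR=-5760/37
sensor matrix S = [[80/49, 80/109], [160/37, 160]]; det S = 50995200/197617
solve [mL_A; mL_B] = S·[w00; w01] and [mR_A; mR_B] = S·[w10; w11]:
  w00 = 0, w01 = 1, w10 = 1, w11 = -1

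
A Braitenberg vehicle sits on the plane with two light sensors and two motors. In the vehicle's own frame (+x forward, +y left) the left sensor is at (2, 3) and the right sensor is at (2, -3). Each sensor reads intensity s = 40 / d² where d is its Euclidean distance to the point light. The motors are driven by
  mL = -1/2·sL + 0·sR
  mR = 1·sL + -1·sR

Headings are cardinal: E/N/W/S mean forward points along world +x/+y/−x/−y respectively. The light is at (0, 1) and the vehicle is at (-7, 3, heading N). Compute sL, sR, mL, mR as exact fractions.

10/29 5/4 -5/29 -105/116

left sensor world pos  = (-10, 5); dL² = 116
right sensor world pos = (-4, 5); dR² = 32
sL = 40/116 = 10/29
sR = 40/32 = 5/4
mL = -1/2·sL + 0·sR = -5/29
mR = 1·sL + -1·sR = -105/116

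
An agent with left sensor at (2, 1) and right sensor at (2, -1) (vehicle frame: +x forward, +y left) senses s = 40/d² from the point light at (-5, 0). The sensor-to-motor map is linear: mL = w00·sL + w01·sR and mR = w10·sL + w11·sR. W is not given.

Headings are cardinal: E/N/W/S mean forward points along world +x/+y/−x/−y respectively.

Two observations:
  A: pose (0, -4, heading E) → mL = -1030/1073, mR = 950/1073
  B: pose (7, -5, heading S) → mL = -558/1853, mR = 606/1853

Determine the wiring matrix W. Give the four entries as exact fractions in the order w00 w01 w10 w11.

-1 -1/2 1/2 1

obs A: pose=(0,-4,E) → sL=20/29, sR=20/37, mL=-1030/1073, mR=950/1073
obs B: pose=(7,-5,S) → sL=20/109, sR=4/17, mL=-558/1853, mR=606/1853
sensor matrix S = [[20/29, 20/37], [20/109, 4/17]]; det S = 125440/1988269
solve [mL_A; mL_B] = S·[w00; w01] and [mR_A; mR_B] = S·[w10; w11]:
  w00 = -1, w01 = -1/2, w10 = 1/2, w11 = 1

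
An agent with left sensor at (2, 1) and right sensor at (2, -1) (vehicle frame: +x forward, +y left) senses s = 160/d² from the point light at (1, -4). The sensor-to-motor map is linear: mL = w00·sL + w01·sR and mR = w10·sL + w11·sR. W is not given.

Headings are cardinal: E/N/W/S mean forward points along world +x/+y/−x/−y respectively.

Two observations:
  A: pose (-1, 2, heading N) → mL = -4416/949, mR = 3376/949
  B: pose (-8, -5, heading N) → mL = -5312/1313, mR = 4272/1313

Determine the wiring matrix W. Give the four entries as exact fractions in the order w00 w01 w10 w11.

-1 -1 1/2 1

obs A: pose=(-1,2,N) → sL=160/73, sR=32/13, mL=-4416/949, mR=3376/949
obs B: pose=(-8,-5,N) → sL=160/101, sR=32/13, mL=-5312/1313, mR=4272/1313
sensor matrix S = [[160/73, 32/13], [160/101, 32/13]]; det S = 143360/95849
solve [mL_A; mL_B] = S·[w00; w01] and [mR_A; mR_B] = S·[w10; w11]:
  w00 = -1, w01 = -1, w10 = 1/2, w11 = 1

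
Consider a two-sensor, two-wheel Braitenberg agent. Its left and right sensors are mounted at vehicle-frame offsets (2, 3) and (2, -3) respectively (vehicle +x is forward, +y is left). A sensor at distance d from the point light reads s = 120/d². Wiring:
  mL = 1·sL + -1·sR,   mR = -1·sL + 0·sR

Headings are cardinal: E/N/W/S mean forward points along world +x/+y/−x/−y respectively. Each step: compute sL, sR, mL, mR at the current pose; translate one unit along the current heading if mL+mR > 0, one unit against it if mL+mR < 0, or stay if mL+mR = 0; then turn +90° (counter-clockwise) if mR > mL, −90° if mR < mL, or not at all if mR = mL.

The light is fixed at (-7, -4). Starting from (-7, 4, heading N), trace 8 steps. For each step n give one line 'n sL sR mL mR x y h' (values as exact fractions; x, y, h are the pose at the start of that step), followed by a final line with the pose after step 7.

0 120/109 120/109 0 -120/109 -7 4 N
1 15/13 6 -63/13 -15/13 -7 3 E
2 120/97 24/17 -288/1649 -120/97 -8 3 N
3 60/41 12 -432/41 -60/41 -8 2 E
4 120/89 24/13 -576/1157 -120/89 -9 2 N
5 15/8 30 -225/8 -15/8 -9 1 E
6 24/17 120/49 -864/833 -24/17 -10 1 N
7 12/5 60 -288/5 -12/5 -10 0 E
final -11 0 N

n=0: pose=(-7,4,N); sL=120/109, sR=120/109; mL=0, mR=-120/109; mL+mR=-120/109 → advance -1; mR−mL=-120/109 → turn -1·90°
n=1: pose=(-7,3,E); sL=15/13, sR=6; mL=-63/13, mR=-15/13; mL+mR=-6 → advance -1; mR−mL=48/13 → turn +1·90°
n=2: pose=(-8,3,N); sL=120/97, sR=24/17; mL=-288/1649, mR=-120/97; mL+mR=-24/17 → advance -1; mR−mL=-1752/1649 → turn -1·90°
n=3: pose=(-8,2,E); sL=60/41, sR=12; mL=-432/41, mR=-60/41; mL+mR=-12 → advance -1; mR−mL=372/41 → turn +1·90°
n=4: pose=(-9,2,N); sL=120/89, sR=24/13; mL=-576/1157, mR=-120/89; mL+mR=-24/13 → advance -1; mR−mL=-984/1157 → turn -1·90°
n=5: pose=(-9,1,E); sL=15/8, sR=30; mL=-225/8, mR=-15/8; mL+mR=-30 → advance -1; mR−mL=105/4 → turn +1·90°
n=6: pose=(-10,1,N); sL=24/17, sR=120/49; mL=-864/833, mR=-24/17; mL+mR=-120/49 → advance -1; mR−mL=-312/833 → turn -1·90°
n=7: pose=(-10,0,E); sL=12/5, sR=60; mL=-288/5, mR=-12/5; mL+mR=-60 → advance -1; mR−mL=276/5 → turn +1·90°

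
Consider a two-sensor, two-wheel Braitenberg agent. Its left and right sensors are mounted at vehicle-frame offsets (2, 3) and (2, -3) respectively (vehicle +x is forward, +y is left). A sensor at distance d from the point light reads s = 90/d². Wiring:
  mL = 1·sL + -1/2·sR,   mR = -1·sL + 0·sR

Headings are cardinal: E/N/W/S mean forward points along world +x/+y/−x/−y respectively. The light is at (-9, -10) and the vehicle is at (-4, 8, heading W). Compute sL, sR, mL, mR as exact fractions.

5/13 1/5 37/130 -5/13

left sensor world pos  = (-6, 5); dL² = 234
right sensor world pos = (-6, 11); dR² = 450
sL = 90/234 = 5/13
sR = 90/450 = 1/5
mL = 1·sL + -1/2·sR = 37/130
mR = -1·sL + 0·sR = -5/13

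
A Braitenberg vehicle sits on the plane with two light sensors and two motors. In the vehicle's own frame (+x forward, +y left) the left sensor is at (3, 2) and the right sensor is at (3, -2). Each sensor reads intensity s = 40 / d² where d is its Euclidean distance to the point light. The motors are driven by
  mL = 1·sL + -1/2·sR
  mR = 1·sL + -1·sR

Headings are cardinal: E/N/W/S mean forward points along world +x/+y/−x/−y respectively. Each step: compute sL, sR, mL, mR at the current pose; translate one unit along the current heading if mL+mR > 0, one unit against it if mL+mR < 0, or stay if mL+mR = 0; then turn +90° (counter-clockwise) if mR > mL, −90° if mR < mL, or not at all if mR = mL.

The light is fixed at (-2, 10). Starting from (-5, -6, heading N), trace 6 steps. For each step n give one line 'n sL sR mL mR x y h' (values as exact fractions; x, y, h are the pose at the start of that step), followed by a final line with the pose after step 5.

0 20/97 4/17 146/1649 -48/1649 -5 -6 N
1 40/169 40/289 8180/48841 4800/48841 -5 -5 E
2 10/81 2/17 89/1377 8/1377 -4 -5 S
3 40/349 40/221 1860/77129 -5120/77129 -4 -6 W
4 20/89 4/17 162/1513 -16/1513 -3 -6 N
5 40/173 40/293 8260/50689 4800/50689 -3 -5 E
final -2 -5 S

n=0: pose=(-5,-6,N); sL=20/97, sR=4/17; mL=146/1649, mR=-48/1649; mL+mR=98/1649 → advance +1; mR−mL=-2/17 → turn -1·90°
n=1: pose=(-5,-5,E); sL=40/169, sR=40/289; mL=8180/48841, mR=4800/48841; mL+mR=12980/48841 → advance +1; mR−mL=-20/289 → turn -1·90°
n=2: pose=(-4,-5,S); sL=10/81, sR=2/17; mL=89/1377, mR=8/1377; mL+mR=97/1377 → advance +1; mR−mL=-1/17 → turn -1·90°
n=3: pose=(-4,-6,W); sL=40/349, sR=40/221; mL=1860/77129, mR=-5120/77129; mL+mR=-3260/77129 → advance -1; mR−mL=-20/221 → turn -1·90°
n=4: pose=(-3,-6,N); sL=20/89, sR=4/17; mL=162/1513, mR=-16/1513; mL+mR=146/1513 → advance +1; mR−mL=-2/17 → turn -1·90°
n=5: pose=(-3,-5,E); sL=40/173, sR=40/293; mL=8260/50689, mR=4800/50689; mL+mR=13060/50689 → advance +1; mR−mL=-20/293 → turn -1·90°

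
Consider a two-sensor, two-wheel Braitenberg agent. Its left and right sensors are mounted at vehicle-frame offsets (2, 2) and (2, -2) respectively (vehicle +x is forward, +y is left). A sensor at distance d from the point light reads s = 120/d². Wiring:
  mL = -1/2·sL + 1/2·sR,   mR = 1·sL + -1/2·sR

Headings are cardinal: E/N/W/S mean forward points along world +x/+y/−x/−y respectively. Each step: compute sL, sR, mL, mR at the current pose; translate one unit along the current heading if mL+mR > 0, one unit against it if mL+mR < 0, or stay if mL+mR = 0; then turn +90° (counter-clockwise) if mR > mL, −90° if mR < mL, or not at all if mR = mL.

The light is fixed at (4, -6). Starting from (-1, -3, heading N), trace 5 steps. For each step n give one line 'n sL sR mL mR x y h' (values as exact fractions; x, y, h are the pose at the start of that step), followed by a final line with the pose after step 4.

n=0: pose=(-1,-3,N); sL=60/37, sR=60/17; mL=600/629, mR=-90/629; mL+mR=30/37 → advance +1; mR−mL=-690/629 → turn -1·90°
n=1: pose=(-1,-2,E); sL=8/3, sR=120/13; mL=128/39, mR=-76/39; mL+mR=4/3 → advance +1; mR−mL=-68/13 → turn -1·90°
n=2: pose=(0,-2,S); sL=15, sR=3; mL=-6, mR=27/2; mL+mR=15/2 → advance +1; mR−mL=39/2 → turn +1·90°
n=3: pose=(0,-3,E); sL=120/29, sR=24; mL=288/29, mR=-228/29; mL+mR=60/29 → advance +1; mR−mL=-516/29 → turn -1·90°
n=4: pose=(1,-3,S); sL=60, sR=60/13; mL=-360/13, mR=750/13; mL+mR=30 → advance +1; mR−mL=1110/13 → turn +1·90°

0 60/37 60/17 600/629 -90/629 -1 -3 N
1 8/3 120/13 128/39 -76/39 -1 -2 E
2 15 3 -6 27/2 0 -2 S
3 120/29 24 288/29 -228/29 0 -3 E
4 60 60/13 -360/13 750/13 1 -3 S
final 1 -4 E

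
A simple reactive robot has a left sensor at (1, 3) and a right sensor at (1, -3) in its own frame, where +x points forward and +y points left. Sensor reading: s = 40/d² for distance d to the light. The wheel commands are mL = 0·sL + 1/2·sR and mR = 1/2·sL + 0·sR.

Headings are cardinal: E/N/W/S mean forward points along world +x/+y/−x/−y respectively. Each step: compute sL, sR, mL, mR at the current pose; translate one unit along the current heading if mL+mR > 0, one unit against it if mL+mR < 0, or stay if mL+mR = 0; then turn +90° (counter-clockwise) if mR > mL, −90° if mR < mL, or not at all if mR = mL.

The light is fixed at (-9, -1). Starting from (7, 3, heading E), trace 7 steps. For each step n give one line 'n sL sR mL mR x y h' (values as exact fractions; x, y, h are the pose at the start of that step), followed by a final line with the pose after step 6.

n=0: pose=(7,3,E); sL=20/169, sR=4/29; mL=2/29, mR=10/169; mL+mR=628/4901 → advance +1; mR−mL=-48/4901 → turn -1·90°
n=1: pose=(8,3,S); sL=40/409, sR=8/41; mL=4/41, mR=20/409; mL+mR=2456/16769 → advance +1; mR−mL=-816/16769 → turn -1·90°
n=2: pose=(8,2,W); sL=5/32, sR=10/73; mL=5/73, mR=5/64; mL+mR=685/4672 → advance +1; mR−mL=45/4672 → turn +1·90°
n=3: pose=(7,2,S); sL=8/73, sR=40/173; mL=20/173, mR=4/73; mL+mR=2152/12629 → advance +1; mR−mL=-768/12629 → turn -1·90°
n=4: pose=(7,1,W); sL=20/113, sR=4/25; mL=2/25, mR=10/113; mL+mR=476/2825 → advance +1; mR−mL=24/2825 → turn +1·90°
n=5: pose=(6,1,S); sL=8/65, sR=8/29; mL=4/29, mR=4/65; mL+mR=376/1885 → advance +1; mR−mL=-144/1885 → turn -1·90°
n=6: pose=(6,0,W); sL=1/5, sR=10/53; mL=5/53, mR=1/10; mL+mR=103/530 → advance +1; mR−mL=3/530 → turn +1·90°

0 20/169 4/29 2/29 10/169 7 3 E
1 40/409 8/41 4/41 20/409 8 3 S
2 5/32 10/73 5/73 5/64 8 2 W
3 8/73 40/173 20/173 4/73 7 2 S
4 20/113 4/25 2/25 10/113 7 1 W
5 8/65 8/29 4/29 4/65 6 1 S
6 1/5 10/53 5/53 1/10 6 0 W
final 5 0 S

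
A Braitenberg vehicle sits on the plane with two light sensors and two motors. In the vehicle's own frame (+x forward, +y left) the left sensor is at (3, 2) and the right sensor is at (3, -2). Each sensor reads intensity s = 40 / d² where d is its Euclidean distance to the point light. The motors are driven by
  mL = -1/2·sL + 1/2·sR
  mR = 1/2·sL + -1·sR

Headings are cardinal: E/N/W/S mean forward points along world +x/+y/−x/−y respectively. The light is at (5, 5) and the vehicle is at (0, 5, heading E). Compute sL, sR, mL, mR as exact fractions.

5 5 0 -5/2

left sensor world pos  = (3, 7); dL² = 8
right sensor world pos = (3, 3); dR² = 8
sL = 40/8 = 5
sR = 40/8 = 5
mL = -1/2·sL + 1/2·sR = 0
mR = 1/2·sL + -1·sR = -5/2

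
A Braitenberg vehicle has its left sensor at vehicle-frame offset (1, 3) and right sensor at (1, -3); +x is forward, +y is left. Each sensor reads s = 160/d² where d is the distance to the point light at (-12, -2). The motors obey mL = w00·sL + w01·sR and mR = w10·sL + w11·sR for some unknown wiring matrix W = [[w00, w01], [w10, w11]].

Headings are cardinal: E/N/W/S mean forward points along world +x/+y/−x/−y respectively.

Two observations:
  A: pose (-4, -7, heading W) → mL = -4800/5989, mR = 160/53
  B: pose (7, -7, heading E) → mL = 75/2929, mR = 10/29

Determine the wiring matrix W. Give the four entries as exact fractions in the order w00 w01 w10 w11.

1/2 -1/2 0 1

obs A: pose=(-4,-7,W) → sL=160/113, sR=160/53, mL=-4800/5989, mR=160/53
obs B: pose=(7,-7,E) → sL=40/101, sR=10/29, mL=75/2929, mR=10/29
sensor matrix S = [[160/113, 160/53], [40/101, 10/29]]; det S = -12408000/17541781
solve [mL_A; mL_B] = S·[w00; w01] and [mR_A; mR_B] = S·[w10; w11]:
  w00 = 1/2, w01 = -1/2, w10 = 0, w11 = 1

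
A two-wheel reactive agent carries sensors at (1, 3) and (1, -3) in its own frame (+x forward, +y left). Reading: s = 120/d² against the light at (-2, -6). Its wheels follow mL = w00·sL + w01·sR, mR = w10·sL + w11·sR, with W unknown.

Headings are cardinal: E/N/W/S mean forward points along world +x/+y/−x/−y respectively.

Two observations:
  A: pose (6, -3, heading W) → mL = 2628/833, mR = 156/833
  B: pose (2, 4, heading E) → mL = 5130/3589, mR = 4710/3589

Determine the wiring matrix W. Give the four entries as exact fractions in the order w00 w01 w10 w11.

1 1/2 -1/2 1

obs A: pose=(6,-3,W) → sL=120/49, sR=24/17, mL=2628/833, mR=156/833
obs B: pose=(2,4,E) → sL=60/97, sR=60/37, mL=5130/3589, mR=4710/3589
sensor matrix S = [[120/49, 24/17], [60/97, 60/37]]; det S = 9262080/2989637
solve [mL_A; mL_B] = S·[w00; w01] and [mR_A; mR_B] = S·[w10; w11]:
  w00 = 1, w01 = 1/2, w10 = -1/2, w11 = 1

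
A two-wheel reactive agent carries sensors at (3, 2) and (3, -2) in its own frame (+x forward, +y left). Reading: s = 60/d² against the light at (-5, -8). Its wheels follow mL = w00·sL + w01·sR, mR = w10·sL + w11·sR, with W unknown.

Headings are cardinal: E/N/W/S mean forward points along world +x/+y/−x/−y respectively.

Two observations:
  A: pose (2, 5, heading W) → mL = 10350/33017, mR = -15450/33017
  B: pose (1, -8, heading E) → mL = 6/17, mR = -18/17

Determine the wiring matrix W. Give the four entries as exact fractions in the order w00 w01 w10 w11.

1 -1/2 -1/2 -1

obs A: pose=(2,5,W) → sL=60/137, sR=60/241, mL=10350/33017, mR=-15450/33017
obs B: pose=(1,-8,E) → sL=12/17, sR=12/17, mL=6/17, mR=-18/17
sensor matrix S = [[60/137, 60/241], [12/17, 12/17]]; det S = 74880/561289
solve [mL_A; mL_B] = S·[w00; w01] and [mR_A; mR_B] = S·[w10; w11]:
  w00 = 1, w01 = -1/2, w10 = -1/2, w11 = -1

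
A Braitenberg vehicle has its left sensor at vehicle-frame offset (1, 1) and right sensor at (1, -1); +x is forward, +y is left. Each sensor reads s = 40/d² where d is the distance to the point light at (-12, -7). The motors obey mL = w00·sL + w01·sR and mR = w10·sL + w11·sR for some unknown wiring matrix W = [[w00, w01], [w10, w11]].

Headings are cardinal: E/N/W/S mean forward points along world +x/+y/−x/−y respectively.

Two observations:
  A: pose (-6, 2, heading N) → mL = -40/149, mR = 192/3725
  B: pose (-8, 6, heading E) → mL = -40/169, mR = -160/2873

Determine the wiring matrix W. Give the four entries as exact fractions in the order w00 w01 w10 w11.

obs A: pose=(-6,2,N) → sL=8/25, sR=40/149, mL=-40/149, mR=192/3725
obs B: pose=(-8,6,E) → sL=40/221, sR=40/169, mL=-40/169, mR=-160/2873
sensor matrix S = [[8/25, 40/149], [40/221, 40/169]]; det S = 58112/2140385
solve [mL_A; mL_B] = S·[w00; w01] and [mR_A; mR_B] = S·[w10; w11]:
  w00 = 0, w01 = -1, w10 = 1, w11 = -1

0 -1 1 -1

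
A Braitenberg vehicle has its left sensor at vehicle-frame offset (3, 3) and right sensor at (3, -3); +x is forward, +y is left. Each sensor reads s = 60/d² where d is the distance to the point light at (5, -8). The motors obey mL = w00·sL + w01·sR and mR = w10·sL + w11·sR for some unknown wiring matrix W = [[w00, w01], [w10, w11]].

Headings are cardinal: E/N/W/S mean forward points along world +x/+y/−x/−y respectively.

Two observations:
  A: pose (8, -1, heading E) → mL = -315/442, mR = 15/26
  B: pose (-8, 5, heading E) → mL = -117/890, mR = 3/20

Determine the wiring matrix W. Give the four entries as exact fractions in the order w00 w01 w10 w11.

1 -1 0 1/2

obs A: pose=(8,-1,E) → sL=15/34, sR=15/13, mL=-315/442, mR=15/26
obs B: pose=(-8,5,E) → sL=15/89, sR=3/10, mL=-117/890, mR=3/20
sensor matrix S = [[15/34, 15/13], [15/89, 3/10]]; det S = -4887/78676
solve [mL_A; mL_B] = S·[w00; w01] and [mR_A; mR_B] = S·[w10; w11]:
  w00 = 1, w01 = -1, w10 = 0, w11 = 1/2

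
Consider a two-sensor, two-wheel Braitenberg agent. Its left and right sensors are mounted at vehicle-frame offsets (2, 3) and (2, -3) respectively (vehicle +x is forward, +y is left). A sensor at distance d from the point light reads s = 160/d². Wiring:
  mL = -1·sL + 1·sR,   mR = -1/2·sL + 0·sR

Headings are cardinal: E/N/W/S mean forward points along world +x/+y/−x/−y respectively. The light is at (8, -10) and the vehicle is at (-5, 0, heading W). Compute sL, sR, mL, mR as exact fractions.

80/137 80/197 -4800/26989 -40/137

left sensor world pos  = (-7, -3); dL² = 274
right sensor world pos = (-7, 3); dR² = 394
sL = 160/274 = 80/137
sR = 160/394 = 80/197
mL = -1·sL + 1·sR = -4800/26989
mR = -1/2·sL + 0·sR = -40/137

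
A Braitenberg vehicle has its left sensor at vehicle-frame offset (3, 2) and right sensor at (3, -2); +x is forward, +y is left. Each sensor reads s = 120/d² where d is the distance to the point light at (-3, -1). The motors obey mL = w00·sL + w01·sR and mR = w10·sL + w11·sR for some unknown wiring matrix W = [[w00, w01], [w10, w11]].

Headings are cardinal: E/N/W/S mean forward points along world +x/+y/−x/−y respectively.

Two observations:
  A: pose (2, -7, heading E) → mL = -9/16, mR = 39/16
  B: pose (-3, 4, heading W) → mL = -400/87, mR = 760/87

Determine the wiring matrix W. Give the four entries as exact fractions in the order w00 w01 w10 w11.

-1 1 1 1

obs A: pose=(2,-7,E) → sL=3/2, sR=15/16, mL=-9/16, mR=39/16
obs B: pose=(-3,4,W) → sL=20/3, sR=60/29, mL=-400/87, mR=760/87
sensor matrix S = [[3/2, 15/16], [20/3, 60/29]]; det S = -365/116
solve [mL_A; mL_B] = S·[w00; w01] and [mR_A; mR_B] = S·[w10; w11]:
  w00 = -1, w01 = 1, w10 = 1, w11 = 1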